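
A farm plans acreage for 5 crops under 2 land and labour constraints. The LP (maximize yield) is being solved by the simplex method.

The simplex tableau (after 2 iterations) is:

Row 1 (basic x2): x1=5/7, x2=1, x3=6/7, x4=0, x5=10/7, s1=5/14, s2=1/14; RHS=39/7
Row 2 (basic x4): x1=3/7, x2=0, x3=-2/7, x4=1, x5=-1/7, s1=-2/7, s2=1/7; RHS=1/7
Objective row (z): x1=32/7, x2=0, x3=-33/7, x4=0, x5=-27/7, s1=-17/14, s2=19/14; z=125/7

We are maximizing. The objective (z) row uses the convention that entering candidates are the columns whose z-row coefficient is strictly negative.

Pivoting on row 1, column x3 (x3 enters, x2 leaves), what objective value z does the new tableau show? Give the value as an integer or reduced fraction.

97/2

Minimum ratio for x3: (39/7)/(6/7) = 13/2.
z changes by −(z-row coeff of x3)·ratio = −(-33/7)·(13/2) = 429/14.
New z = 125/7 + (429/14) = 97/2.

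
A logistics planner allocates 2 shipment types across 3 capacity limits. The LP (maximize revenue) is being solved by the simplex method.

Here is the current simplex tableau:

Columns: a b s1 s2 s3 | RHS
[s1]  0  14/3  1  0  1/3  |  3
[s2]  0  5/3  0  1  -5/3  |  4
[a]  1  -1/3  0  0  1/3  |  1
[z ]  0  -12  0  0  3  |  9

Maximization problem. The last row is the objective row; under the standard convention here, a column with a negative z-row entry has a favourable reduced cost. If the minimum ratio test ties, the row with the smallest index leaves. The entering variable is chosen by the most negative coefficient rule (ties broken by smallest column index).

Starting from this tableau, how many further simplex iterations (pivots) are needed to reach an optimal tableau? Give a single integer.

1

pivot: b in, s1 out → z = 117/7
No improving column remains; optimal.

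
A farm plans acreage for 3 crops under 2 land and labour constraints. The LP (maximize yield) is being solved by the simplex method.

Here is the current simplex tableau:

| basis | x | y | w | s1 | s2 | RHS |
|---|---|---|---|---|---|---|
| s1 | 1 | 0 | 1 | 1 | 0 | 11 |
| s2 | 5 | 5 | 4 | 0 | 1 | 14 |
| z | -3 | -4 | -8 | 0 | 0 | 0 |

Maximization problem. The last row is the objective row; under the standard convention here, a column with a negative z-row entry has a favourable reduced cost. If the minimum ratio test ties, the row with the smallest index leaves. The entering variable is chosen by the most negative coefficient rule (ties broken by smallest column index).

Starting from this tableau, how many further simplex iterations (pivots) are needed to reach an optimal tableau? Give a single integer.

pivot: w in, s2 out → z = 28
No improving column remains; optimal.

1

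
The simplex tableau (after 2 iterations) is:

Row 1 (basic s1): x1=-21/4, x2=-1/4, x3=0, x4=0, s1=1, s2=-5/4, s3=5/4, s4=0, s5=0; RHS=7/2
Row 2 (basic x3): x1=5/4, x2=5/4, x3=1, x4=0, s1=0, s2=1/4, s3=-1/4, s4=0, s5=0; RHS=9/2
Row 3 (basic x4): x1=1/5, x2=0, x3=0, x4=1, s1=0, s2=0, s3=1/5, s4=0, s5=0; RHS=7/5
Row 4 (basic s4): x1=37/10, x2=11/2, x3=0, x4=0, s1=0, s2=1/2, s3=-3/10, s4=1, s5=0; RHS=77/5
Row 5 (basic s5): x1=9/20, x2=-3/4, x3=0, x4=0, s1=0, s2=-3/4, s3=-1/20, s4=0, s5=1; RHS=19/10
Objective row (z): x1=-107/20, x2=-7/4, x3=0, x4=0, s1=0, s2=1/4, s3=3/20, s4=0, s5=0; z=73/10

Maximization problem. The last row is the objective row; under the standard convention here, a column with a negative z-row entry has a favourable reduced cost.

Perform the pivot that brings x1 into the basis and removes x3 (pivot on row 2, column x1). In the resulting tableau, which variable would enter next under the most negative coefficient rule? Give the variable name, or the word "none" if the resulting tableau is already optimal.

s3

Pivot element 5/4. New z-row = old z-row − (-107/20)·(row 2/(5/4)).
Updated z-row coefficients: x1: 0, x2: 18/5, x3: 107/25, x4: 0, s1: 0, s2: 33/25, s3: -23/25, s4: 0, s5: 0.
The most negative is -23/25 in column s3, so s3 would enter next.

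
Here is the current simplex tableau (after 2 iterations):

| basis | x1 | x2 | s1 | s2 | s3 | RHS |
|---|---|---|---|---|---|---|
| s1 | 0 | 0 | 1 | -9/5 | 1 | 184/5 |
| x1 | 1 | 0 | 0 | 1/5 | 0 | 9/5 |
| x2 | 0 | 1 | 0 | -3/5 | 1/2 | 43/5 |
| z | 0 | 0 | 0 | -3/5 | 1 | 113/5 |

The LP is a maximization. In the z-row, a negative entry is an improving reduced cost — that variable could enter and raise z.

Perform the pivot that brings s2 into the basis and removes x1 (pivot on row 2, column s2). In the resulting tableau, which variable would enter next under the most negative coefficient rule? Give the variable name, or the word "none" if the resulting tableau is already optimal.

none

Pivot element 1/5. New z-row = old z-row − (-3/5)·(row 2/(1/5)).
Updated z-row coefficients: x1: 3, x2: 0, s1: 0, s2: 0, s3: 1.
No coefficient is strictly negative; the tableau after this pivot is optimal.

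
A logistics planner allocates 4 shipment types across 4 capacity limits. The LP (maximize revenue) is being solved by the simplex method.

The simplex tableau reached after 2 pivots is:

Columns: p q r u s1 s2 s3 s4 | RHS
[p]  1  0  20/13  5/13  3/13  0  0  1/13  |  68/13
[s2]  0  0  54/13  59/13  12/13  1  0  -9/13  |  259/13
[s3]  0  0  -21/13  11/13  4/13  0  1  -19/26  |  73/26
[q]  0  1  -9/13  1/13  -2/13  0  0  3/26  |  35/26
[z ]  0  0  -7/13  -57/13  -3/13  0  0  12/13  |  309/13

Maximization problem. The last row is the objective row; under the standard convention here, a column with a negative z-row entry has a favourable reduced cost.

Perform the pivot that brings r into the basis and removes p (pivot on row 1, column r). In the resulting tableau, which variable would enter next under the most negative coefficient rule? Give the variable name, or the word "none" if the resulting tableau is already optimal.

u

Pivot element 20/13. New z-row = old z-row − (-7/13)·(row 1/(20/13)).
Updated z-row coefficients: p: 7/20, q: 0, r: 0, u: -17/4, s1: -3/20, s2: 0, s3: 0, s4: 19/20.
The most negative is -17/4 in column u, so u would enter next.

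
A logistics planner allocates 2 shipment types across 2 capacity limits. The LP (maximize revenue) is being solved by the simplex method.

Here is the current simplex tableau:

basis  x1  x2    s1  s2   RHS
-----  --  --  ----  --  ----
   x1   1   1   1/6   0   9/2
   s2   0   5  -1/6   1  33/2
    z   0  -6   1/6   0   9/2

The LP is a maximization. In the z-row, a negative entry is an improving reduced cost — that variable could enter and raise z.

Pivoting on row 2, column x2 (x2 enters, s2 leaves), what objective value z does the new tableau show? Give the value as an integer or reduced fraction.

243/10

Minimum ratio for x2: (33/2)/5 = 33/10.
z changes by −(z-row coeff of x2)·ratio = −(-6)·(33/10) = 99/5.
New z = 9/2 + (99/5) = 243/10.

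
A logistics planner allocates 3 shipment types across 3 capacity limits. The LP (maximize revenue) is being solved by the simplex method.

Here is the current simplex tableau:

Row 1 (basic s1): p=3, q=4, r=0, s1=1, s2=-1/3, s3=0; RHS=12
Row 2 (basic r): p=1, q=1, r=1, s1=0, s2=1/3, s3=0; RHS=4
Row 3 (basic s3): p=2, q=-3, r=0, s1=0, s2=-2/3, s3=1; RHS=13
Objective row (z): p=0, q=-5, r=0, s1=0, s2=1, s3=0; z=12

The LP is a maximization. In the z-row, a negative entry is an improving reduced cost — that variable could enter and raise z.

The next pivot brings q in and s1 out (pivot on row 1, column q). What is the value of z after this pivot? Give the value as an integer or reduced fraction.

Minimum ratio for q: 12/4 = 3.
z changes by −(z-row coeff of q)·ratio = −(-5)·3 = 15.
New z = 12 + 15 = 27.

27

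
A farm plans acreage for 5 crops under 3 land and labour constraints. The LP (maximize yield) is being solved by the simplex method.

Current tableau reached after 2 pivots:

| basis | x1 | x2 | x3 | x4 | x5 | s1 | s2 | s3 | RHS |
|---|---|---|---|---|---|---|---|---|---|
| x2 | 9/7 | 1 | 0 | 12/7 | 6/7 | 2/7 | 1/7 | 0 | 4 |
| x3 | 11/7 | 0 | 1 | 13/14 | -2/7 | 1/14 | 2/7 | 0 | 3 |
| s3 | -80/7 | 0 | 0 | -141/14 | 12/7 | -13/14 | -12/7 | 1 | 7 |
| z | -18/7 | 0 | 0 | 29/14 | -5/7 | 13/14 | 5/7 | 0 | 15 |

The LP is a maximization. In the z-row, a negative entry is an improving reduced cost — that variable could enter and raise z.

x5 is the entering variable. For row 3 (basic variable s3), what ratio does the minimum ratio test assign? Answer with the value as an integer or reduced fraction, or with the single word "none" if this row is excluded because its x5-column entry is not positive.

Ratio = RHS / (x5 entry) = 7 / (12/7) = 49/12.

49/12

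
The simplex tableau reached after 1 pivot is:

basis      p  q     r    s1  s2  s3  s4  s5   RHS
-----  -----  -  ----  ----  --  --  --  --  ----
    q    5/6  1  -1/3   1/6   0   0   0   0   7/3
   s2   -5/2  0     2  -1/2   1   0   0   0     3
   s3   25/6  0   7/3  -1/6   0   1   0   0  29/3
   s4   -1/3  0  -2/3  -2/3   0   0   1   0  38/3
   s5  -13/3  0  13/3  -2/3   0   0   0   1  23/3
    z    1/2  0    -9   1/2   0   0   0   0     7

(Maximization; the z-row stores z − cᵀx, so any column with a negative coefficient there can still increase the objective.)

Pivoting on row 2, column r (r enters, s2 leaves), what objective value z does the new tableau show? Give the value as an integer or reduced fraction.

Minimum ratio for r: 3/2 = 3/2.
z changes by −(z-row coeff of r)·ratio = −(-9)·(3/2) = 27/2.
New z = 7 + (27/2) = 41/2.

41/2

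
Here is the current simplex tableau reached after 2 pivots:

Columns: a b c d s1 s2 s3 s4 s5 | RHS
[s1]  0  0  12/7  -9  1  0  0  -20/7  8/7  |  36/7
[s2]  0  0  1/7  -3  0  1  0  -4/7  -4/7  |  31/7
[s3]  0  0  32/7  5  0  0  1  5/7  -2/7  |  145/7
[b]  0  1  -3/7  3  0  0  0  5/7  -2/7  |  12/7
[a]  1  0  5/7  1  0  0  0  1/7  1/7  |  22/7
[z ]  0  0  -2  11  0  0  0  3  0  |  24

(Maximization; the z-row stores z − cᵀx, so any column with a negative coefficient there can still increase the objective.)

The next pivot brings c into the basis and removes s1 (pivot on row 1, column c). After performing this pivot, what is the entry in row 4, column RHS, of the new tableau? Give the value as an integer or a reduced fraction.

Pivot element is row 1, column c: 12/7.
Normalize row 1: new (row 1, RHS) = (36/7)/(12/7) = 3.
row 4 ← row 4 − (-3/7)·(new row 1): 12/7 − (-3/7)·3 = 3.

3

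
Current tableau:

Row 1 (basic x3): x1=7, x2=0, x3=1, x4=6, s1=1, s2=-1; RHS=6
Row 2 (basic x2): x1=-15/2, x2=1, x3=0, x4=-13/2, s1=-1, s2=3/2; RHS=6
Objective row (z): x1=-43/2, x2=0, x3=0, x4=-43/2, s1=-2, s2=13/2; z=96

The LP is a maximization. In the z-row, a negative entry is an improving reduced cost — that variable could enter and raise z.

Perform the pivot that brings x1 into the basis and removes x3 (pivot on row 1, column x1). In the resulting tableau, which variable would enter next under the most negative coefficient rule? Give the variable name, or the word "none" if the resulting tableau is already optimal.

Pivot element 7. New z-row = old z-row − (-43/2)·(row 1/7).
Updated z-row coefficients: x1: 0, x2: 0, x3: 43/14, x4: -43/14, s1: 15/14, s2: 24/7.
The most negative is -43/14 in column x4, so x4 would enter next.

x4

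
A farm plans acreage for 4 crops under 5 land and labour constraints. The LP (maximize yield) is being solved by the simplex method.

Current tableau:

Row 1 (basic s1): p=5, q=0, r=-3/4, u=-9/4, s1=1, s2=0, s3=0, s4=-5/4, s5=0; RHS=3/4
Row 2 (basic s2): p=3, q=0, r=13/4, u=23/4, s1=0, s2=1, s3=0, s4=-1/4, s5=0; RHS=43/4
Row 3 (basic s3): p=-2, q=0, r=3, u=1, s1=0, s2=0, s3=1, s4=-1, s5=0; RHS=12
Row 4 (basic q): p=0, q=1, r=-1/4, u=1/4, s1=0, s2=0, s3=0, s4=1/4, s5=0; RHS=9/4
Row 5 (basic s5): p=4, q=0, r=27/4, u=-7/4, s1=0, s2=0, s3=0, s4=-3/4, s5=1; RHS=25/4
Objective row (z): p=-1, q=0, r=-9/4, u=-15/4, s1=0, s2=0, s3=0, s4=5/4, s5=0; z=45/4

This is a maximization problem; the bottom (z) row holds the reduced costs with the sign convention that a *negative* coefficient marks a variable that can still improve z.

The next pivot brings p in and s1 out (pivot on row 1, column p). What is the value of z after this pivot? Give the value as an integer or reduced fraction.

Minimum ratio for p: (3/4)/5 = 3/20.
z changes by −(z-row coeff of p)·ratio = −(-1)·(3/20) = 3/20.
New z = 45/4 + (3/20) = 57/5.

57/5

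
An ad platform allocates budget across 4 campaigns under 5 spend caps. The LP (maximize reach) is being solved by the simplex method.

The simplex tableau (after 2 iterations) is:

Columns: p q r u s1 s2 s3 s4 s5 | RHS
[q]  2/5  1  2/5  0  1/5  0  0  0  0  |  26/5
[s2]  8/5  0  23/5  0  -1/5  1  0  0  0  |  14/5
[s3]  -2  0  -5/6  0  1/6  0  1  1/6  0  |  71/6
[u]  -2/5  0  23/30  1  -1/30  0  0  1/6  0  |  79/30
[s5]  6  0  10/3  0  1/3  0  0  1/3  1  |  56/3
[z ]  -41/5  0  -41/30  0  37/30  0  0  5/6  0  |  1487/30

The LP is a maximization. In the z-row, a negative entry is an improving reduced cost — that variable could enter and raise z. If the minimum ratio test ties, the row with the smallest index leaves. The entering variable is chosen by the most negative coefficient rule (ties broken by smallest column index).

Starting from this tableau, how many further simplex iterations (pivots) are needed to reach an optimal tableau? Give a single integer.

pivot: p in, s2 out → z = 767/12
No improving column remains; optimal.

1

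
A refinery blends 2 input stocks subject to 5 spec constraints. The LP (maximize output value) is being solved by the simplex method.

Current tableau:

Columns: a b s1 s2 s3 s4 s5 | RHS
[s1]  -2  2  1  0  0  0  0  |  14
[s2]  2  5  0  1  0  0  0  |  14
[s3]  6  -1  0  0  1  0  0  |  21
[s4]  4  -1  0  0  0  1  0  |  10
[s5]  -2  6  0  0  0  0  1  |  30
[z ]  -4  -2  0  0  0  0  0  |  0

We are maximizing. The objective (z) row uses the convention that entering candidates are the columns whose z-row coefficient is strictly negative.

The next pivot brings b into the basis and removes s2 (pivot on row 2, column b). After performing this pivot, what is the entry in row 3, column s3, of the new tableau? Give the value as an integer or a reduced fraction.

1

Pivot element is row 2, column b: 5.
Normalize row 2: new (row 2, s3) = 0/5 = 0.
row 3 ← row 3 − (-1)·(new row 2): 1 − (-1)·0 = 1.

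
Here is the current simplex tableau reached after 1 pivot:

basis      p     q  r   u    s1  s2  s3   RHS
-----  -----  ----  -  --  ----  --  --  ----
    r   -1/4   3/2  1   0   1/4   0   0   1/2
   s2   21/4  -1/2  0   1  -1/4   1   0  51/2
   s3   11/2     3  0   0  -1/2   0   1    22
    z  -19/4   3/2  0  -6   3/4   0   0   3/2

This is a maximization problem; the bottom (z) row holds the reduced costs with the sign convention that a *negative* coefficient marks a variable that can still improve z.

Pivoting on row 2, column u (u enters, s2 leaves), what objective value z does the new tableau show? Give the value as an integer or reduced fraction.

Minimum ratio for u: (51/2)/1 = 51/2.
z changes by −(z-row coeff of u)·ratio = −(-6)·(51/2) = 153.
New z = 3/2 + 153 = 309/2.

309/2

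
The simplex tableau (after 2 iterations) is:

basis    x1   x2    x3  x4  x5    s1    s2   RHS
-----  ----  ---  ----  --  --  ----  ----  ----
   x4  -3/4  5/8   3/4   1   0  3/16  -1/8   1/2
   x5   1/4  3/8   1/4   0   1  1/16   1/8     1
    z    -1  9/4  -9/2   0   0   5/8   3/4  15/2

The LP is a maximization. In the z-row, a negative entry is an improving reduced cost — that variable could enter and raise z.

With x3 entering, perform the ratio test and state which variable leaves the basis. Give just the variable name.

x4

Ratios: row 1 (x4): (1/2)/(3/4) = 2/3; row 2 (x5): 1/(1/4) = 4.
Minimum ratio 2/3 is in the x4 row, so x4 leaves.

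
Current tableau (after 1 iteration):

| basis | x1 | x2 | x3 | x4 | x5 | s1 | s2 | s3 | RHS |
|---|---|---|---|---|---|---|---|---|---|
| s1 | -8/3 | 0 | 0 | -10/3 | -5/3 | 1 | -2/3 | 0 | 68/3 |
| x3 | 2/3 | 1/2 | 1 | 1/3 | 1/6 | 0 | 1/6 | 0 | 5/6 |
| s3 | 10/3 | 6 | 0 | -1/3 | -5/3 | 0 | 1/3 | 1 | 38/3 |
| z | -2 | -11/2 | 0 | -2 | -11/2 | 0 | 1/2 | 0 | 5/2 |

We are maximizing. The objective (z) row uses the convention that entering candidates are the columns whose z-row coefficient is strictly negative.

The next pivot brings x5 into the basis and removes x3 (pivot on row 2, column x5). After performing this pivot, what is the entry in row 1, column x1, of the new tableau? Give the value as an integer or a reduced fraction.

Pivot element is row 2, column x5: 1/6.
Normalize row 2: new (row 2, x1) = (2/3)/(1/6) = 4.
row 1 ← row 1 − (-5/3)·(new row 2): -8/3 − (-5/3)·4 = 4.

4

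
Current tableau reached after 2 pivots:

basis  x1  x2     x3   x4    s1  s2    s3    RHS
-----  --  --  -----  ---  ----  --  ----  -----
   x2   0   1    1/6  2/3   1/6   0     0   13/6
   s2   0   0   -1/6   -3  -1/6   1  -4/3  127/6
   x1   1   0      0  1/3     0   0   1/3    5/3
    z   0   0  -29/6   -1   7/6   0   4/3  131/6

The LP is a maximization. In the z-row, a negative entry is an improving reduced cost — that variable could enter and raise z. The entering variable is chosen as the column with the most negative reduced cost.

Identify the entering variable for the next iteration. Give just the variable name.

Objective-row coefficients: x1: 0, x2: 0, x3: -29/6, x4: -1, s1: 7/6, s2: 0, s3: 4/3.
The most negative is -29/6 in column x3, so x3 enters.

x3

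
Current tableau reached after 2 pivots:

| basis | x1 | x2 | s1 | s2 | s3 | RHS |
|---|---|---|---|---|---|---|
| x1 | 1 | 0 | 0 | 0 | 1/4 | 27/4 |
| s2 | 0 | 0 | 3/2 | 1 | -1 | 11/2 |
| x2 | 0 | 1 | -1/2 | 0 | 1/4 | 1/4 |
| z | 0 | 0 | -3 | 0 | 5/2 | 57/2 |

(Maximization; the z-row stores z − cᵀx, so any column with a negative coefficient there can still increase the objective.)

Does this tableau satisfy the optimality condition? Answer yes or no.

Column s1 has objective-row coefficient -3, which is negative; an improving pivot exists, so not yet optimal.

no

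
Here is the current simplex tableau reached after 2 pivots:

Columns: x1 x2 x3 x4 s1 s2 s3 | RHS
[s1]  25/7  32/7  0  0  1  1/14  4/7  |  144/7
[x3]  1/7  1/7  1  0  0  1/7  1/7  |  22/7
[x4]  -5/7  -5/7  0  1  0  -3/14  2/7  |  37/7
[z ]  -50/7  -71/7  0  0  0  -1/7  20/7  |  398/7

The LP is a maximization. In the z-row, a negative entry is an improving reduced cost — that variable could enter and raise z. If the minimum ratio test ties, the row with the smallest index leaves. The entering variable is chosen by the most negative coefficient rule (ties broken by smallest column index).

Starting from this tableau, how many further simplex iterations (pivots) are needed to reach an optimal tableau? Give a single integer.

1

pivot: x2 in, s1 out → z = 205/2
No improving column remains; optimal.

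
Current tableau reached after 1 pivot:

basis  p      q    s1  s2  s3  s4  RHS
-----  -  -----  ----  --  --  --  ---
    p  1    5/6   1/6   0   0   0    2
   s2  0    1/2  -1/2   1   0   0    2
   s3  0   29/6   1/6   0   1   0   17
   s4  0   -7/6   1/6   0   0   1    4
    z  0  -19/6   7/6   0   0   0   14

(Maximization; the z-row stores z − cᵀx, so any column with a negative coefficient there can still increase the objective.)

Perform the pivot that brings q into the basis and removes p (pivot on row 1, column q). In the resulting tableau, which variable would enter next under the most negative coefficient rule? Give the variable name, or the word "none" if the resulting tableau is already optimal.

Pivot element 5/6. New z-row = old z-row − (-19/6)·(row 1/(5/6)).
Updated z-row coefficients: p: 19/5, q: 0, s1: 9/5, s2: 0, s3: 0, s4: 0.
No coefficient is strictly negative; the tableau after this pivot is optimal.

none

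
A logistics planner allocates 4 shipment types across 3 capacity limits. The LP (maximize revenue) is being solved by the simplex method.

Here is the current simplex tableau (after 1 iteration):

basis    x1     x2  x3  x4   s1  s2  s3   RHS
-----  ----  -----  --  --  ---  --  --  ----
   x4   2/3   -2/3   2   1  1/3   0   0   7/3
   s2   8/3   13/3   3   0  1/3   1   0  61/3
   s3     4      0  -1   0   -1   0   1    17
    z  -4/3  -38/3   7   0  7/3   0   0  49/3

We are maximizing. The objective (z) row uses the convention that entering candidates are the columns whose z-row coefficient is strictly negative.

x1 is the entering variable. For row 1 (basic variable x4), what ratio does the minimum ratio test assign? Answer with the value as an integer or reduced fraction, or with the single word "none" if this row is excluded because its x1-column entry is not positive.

7/2

Ratio = RHS / (x1 entry) = (7/3) / (2/3) = 7/2.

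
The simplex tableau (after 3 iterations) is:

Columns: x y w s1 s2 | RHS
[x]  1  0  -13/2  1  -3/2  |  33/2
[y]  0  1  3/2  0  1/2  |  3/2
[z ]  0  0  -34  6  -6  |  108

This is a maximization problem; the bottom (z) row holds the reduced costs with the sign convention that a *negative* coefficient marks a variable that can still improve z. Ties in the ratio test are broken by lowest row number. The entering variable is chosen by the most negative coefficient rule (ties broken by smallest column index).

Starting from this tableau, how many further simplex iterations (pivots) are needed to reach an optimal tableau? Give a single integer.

pivot: w in, y out → z = 142
No improving column remains; optimal.

1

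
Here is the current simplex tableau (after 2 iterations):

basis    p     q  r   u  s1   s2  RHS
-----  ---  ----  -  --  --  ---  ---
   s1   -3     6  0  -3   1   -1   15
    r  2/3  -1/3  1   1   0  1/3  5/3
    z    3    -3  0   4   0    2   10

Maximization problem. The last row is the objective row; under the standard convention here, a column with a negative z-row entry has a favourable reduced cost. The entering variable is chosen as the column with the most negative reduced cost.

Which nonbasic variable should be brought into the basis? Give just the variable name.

Objective-row coefficients: p: 3, q: -3, r: 0, u: 4, s1: 0, s2: 2.
The most negative is -3 in column q, so q enters.

q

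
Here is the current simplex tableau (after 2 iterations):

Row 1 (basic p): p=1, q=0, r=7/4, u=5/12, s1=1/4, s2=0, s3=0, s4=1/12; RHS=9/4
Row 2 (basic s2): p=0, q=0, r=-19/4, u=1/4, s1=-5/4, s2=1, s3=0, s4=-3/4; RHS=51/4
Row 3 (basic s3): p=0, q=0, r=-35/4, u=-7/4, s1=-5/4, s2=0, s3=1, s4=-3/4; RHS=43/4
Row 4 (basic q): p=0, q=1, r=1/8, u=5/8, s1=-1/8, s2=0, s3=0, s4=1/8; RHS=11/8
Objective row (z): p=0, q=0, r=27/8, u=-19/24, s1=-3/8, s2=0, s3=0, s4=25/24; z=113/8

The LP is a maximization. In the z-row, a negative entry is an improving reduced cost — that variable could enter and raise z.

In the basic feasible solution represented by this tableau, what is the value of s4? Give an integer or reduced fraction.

0

s4 is nonbasic (not in the basis column), so its value in the current BFS is 0.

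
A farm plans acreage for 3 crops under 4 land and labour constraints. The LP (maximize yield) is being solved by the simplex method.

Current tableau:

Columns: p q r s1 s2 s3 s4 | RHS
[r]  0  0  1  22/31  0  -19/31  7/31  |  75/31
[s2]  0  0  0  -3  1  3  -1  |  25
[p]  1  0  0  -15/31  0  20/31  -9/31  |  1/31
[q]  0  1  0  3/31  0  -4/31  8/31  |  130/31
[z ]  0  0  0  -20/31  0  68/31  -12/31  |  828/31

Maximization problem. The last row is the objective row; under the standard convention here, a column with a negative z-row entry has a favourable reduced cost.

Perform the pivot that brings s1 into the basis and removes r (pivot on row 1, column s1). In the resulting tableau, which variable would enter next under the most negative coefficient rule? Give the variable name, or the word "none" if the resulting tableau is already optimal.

s4

Pivot element 22/31. New z-row = old z-row − (-20/31)·(row 1/(22/31)).
Updated z-row coefficients: p: 0, q: 0, r: 10/11, s1: 0, s2: 0, s3: 18/11, s4: -2/11.
The most negative is -2/11 in column s4, so s4 would enter next.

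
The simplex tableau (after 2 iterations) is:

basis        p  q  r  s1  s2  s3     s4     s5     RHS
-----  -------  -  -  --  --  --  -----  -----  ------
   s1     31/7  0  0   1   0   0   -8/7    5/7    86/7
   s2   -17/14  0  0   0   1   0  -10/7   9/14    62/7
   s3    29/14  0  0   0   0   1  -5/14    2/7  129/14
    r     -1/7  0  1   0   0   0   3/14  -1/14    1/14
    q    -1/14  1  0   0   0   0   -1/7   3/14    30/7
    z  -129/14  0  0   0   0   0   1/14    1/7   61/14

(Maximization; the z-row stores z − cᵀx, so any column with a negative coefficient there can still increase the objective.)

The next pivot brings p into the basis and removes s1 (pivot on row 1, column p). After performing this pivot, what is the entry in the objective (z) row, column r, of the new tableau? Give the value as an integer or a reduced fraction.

0

Pivot element is row 1, column p: 31/7.
Normalize row 1: new (row 1, r) = 0/(31/7) = 0.
z-row ← z-row − (-129/14)·(new row 1): 0 − (-129/14)·0 = 0.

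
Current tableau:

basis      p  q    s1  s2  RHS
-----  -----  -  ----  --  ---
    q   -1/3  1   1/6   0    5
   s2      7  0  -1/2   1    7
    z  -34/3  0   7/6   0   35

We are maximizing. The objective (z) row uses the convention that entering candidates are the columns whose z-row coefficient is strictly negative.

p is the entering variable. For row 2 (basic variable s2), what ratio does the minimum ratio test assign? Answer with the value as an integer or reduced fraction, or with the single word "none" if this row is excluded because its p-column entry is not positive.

1

Ratio = RHS / (p entry) = 7 / 7 = 1.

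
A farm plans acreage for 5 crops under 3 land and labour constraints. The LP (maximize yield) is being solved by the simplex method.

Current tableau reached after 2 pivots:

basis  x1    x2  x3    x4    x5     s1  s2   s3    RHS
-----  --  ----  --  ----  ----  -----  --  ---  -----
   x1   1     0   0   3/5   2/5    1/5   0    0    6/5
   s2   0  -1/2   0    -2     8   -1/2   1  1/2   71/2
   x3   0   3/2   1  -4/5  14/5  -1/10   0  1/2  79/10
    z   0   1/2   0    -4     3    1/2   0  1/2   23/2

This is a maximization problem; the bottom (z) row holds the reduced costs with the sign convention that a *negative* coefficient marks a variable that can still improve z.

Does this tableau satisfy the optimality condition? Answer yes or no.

no

Column x4 has objective-row coefficient -4, which is negative; an improving pivot exists, so not yet optimal.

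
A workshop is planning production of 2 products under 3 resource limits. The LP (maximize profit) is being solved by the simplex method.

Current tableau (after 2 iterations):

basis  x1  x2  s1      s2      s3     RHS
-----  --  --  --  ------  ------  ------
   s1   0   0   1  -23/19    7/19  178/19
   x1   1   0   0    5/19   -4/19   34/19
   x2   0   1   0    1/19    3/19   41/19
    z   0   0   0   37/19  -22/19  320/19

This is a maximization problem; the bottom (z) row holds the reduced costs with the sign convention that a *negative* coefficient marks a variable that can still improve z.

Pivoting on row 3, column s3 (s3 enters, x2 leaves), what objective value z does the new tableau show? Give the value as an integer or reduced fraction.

Minimum ratio for s3: (41/19)/(3/19) = 41/3.
z changes by −(z-row coeff of s3)·ratio = −(-22/19)·(41/3) = 902/57.
New z = 320/19 + (902/57) = 98/3.

98/3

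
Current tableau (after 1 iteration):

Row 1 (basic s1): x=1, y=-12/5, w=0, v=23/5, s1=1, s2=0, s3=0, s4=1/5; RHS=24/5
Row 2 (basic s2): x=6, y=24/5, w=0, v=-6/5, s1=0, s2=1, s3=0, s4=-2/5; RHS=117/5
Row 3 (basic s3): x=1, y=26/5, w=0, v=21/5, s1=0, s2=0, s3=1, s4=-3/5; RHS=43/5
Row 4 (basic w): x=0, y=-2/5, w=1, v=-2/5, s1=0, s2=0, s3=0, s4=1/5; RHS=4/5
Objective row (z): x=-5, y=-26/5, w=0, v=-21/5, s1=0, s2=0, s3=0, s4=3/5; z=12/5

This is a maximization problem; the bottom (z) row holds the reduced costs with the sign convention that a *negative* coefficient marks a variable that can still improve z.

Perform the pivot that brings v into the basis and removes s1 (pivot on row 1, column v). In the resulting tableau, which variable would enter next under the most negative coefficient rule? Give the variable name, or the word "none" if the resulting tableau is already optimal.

y

Pivot element 23/5. New z-row = old z-row − (-21/5)·(row 1/(23/5)).
Updated z-row coefficients: x: -94/23, y: -170/23, w: 0, v: 0, s1: 21/23, s2: 0, s3: 0, s4: 18/23.
The most negative is -170/23 in column y, so y would enter next.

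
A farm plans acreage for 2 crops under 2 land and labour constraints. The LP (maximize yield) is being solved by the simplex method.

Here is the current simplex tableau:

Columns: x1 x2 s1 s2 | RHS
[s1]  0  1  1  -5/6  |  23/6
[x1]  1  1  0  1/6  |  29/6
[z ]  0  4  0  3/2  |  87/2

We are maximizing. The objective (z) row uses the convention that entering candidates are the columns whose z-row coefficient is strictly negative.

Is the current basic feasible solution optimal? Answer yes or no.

No objective-row coefficient is strictly negative, so no entering variable exists; the tableau is optimal.

yes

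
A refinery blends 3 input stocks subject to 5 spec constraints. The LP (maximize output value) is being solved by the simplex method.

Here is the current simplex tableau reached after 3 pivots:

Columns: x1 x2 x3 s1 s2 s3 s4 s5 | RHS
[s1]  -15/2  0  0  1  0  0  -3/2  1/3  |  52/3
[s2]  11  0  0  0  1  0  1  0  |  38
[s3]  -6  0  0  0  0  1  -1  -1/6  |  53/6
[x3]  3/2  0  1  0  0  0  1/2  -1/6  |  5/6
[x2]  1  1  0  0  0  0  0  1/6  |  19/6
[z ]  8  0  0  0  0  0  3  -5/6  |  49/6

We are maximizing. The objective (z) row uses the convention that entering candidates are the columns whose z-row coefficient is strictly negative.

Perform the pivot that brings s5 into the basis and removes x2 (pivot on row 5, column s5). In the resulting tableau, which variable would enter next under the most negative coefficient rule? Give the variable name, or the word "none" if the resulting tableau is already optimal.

Pivot element 1/6. New z-row = old z-row − (-5/6)·(row 5/(1/6)).
Updated z-row coefficients: x1: 13, x2: 5, x3: 0, s1: 0, s2: 0, s3: 0, s4: 3, s5: 0.
No coefficient is strictly negative; the tableau after this pivot is optimal.

none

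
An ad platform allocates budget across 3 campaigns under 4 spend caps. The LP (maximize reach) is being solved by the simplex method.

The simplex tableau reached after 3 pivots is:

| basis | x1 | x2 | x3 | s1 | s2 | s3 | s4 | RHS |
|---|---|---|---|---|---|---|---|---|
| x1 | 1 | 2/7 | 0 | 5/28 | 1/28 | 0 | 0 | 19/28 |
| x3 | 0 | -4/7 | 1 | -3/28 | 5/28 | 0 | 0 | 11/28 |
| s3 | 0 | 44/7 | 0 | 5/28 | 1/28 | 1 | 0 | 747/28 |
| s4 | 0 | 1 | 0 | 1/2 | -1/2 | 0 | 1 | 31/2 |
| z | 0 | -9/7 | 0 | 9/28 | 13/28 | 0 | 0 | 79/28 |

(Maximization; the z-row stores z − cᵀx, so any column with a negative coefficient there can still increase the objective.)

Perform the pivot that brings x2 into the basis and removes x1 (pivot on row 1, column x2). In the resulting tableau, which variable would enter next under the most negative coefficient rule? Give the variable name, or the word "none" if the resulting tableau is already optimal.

Pivot element 2/7. New z-row = old z-row − (-9/7)·(row 1/(2/7)).
Updated z-row coefficients: x1: 9/2, x2: 0, x3: 0, s1: 9/8, s2: 5/8, s3: 0, s4: 0.
No coefficient is strictly negative; the tableau after this pivot is optimal.

none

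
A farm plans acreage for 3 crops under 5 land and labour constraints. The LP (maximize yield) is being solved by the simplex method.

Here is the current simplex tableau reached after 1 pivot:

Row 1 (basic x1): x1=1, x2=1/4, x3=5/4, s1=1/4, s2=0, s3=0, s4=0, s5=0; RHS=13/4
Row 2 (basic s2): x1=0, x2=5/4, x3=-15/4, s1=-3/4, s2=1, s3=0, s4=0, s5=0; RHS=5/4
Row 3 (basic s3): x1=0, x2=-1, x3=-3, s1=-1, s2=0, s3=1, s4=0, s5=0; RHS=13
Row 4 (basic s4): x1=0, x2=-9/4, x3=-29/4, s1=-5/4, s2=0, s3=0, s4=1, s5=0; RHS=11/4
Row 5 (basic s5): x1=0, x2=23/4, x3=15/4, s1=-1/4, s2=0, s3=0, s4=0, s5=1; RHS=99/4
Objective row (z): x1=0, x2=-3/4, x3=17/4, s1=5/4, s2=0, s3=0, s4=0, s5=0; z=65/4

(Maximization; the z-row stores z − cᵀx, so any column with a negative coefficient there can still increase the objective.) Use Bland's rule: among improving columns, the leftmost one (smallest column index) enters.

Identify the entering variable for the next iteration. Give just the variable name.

x2

Objective-row coefficients: x1: 0, x2: -3/4, x3: 17/4, s1: 5/4, s2: 0, s3: 0, s4: 0, s5: 0.
Improving columns: x2. Bland's rule picks the smallest column index → x2.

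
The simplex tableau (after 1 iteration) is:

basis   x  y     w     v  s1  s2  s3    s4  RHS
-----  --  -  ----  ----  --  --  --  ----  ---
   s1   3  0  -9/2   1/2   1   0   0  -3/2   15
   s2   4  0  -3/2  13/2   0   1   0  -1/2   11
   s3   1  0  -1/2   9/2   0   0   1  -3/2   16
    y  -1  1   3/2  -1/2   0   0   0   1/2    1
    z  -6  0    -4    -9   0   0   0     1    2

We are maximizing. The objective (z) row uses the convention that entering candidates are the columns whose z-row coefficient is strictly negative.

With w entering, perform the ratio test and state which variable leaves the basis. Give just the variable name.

y

Ratios: row 1 (s1): entry -9/2 ≤ 0, skip; row 2 (s2): entry -3/2 ≤ 0, skip; row 3 (s3): entry -1/2 ≤ 0, skip; row 4 (y): 1/(3/2) = 2/3.
Minimum ratio 2/3 is in the y row, so y leaves.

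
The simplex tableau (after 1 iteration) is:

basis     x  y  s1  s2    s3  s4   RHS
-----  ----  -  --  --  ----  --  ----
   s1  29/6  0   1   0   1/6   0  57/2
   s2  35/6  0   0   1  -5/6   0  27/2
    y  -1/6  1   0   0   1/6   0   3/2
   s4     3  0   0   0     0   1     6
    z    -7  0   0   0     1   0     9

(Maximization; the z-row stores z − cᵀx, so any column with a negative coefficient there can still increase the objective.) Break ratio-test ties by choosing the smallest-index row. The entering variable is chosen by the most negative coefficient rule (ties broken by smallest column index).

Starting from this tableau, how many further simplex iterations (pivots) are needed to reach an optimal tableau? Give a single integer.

1

pivot: x in, s4 out → z = 23
No improving column remains; optimal.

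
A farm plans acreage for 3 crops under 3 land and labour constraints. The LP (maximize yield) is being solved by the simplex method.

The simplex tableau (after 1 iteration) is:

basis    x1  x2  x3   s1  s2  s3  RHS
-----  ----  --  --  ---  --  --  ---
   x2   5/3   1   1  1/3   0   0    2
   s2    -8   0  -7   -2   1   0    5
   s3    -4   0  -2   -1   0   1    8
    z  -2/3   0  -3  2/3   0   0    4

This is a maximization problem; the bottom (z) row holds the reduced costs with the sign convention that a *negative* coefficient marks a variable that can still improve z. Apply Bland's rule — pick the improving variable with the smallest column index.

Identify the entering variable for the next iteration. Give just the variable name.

Objective-row coefficients: x1: -2/3, x2: 0, x3: -3, s1: 2/3, s2: 0, s3: 0.
Improving columns: x1, x3. Bland's rule picks the smallest column index → x1.

x1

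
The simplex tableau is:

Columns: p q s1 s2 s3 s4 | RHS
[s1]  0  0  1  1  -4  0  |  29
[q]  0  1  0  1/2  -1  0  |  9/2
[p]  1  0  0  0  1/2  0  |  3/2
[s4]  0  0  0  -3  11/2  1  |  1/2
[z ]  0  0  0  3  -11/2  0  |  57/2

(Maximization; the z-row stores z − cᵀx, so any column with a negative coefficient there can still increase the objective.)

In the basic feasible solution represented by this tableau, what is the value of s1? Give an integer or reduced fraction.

s1 is basic (row 1); its value is the RHS of that row: 29.

29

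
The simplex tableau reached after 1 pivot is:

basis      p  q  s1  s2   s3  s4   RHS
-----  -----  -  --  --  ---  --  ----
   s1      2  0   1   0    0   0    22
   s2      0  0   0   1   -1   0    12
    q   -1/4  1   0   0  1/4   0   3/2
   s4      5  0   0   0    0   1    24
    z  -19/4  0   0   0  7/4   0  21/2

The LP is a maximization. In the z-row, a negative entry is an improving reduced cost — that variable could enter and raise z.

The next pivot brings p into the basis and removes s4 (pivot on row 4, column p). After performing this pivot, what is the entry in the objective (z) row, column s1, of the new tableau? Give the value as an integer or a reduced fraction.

Pivot element is row 4, column p: 5.
Normalize row 4: new (row 4, s1) = 0/5 = 0.
z-row ← z-row − (-19/4)·(new row 4): 0 − (-19/4)·0 = 0.

0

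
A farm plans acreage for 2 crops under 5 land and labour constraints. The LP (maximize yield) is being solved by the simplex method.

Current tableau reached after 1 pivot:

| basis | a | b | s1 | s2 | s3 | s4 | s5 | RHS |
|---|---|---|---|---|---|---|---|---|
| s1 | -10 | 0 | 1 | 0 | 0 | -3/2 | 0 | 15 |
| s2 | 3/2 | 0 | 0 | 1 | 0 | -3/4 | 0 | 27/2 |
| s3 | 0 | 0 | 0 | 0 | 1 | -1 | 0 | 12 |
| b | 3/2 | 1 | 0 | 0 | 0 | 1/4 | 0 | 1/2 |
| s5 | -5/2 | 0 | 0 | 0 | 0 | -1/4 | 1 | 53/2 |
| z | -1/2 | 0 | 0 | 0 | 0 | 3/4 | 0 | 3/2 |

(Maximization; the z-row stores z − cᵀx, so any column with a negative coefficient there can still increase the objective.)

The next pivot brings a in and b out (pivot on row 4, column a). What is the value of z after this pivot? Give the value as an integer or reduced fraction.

5/3

Minimum ratio for a: (1/2)/(3/2) = 1/3.
z changes by −(z-row coeff of a)·ratio = −(-1/2)·(1/3) = 1/6.
New z = 3/2 + (1/6) = 5/3.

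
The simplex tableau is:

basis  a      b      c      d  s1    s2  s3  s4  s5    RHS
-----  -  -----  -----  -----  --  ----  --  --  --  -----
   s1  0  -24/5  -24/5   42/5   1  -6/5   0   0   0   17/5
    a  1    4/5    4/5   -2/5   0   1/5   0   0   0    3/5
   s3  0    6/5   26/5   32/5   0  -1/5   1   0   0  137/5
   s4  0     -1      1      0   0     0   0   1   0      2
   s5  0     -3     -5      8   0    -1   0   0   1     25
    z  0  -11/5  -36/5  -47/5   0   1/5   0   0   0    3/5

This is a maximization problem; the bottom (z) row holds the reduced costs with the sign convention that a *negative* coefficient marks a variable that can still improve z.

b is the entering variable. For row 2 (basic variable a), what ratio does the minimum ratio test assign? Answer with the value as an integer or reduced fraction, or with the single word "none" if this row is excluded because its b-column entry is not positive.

Ratio = RHS / (b entry) = (3/5) / (4/5) = 3/4.

3/4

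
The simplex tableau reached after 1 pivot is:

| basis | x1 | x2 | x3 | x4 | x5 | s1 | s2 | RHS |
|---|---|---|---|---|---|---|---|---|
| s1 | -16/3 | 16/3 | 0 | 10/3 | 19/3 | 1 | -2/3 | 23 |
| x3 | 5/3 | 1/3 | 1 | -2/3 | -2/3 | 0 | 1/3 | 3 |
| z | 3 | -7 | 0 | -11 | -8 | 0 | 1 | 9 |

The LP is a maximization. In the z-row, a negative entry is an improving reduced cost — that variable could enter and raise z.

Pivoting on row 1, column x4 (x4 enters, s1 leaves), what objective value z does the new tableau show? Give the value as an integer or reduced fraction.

Minimum ratio for x4: 23/(10/3) = 69/10.
z changes by −(z-row coeff of x4)·ratio = −(-11)·(69/10) = 759/10.
New z = 9 + (759/10) = 849/10.

849/10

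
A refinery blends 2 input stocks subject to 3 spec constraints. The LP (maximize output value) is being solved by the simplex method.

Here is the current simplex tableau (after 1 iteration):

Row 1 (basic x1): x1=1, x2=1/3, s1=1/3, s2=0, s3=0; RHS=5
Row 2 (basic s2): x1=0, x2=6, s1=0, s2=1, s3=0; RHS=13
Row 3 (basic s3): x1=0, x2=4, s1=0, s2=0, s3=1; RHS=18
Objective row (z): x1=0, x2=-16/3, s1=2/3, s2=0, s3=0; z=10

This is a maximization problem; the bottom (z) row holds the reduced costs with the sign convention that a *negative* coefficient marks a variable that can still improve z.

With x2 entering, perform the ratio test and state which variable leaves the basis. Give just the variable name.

s2

Ratios: row 1 (x1): 5/(1/3) = 15; row 2 (s2): 13/6 = 13/6; row 3 (s3): 18/4 = 9/2.
Minimum ratio 13/6 is in the s2 row, so s2 leaves.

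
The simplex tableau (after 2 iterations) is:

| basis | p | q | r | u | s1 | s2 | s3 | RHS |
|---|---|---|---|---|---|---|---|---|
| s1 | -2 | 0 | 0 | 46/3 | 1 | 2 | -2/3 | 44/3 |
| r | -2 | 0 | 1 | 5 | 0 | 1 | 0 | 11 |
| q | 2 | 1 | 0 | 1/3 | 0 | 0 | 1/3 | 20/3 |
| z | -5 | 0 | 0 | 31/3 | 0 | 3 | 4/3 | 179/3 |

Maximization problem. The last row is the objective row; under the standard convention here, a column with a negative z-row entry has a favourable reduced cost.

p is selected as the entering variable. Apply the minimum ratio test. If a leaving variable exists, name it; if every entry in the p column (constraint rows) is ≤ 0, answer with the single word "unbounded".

Ratios: row 1 (s1): entry -2 ≤ 0, skip; row 2 (r): entry -2 ≤ 0, skip; row 3 (q): (20/3)/2 = 10/3.
Minimum ratio is in the q row, so q leaves.

q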